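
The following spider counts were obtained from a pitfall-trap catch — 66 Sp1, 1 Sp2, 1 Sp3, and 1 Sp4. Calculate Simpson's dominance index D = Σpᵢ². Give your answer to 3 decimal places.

Total N = 66+1+1+1 = 69, so the proportions are 0.95652, 0.01449, 0.01449, 0.01449 (working shown to 5 dp, full precision carried).
D = 0.95652² + 0.01449² + 0.01449² + 0.01449² = 0.91493 + 0.00021 + 0.00021 + 0.00021 = 0.91556.
To 3 decimal places, D = 0.916.

0.916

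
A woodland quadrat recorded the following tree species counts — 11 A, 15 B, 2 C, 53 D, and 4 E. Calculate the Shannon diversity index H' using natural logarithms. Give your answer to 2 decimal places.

1.10

Total N = 11+15+2+53+4 = 85, so the proportions are 0.1294, 0.1765, 0.0235, 0.6235, 0.0471 (working shown to 4 dp, full precision carried).
Each pᵢ ln pᵢ term: 0.1294×(-2.0448)=-0.2646, 0.1765×(-1.7346)=-0.3061, 0.0235×(-3.7495)=-0.0882, 0.6235×(-0.4724)=-0.2945, 0.0471×(-3.0564)=-0.1438.
Sum = -1.0973, so H' = 1.10.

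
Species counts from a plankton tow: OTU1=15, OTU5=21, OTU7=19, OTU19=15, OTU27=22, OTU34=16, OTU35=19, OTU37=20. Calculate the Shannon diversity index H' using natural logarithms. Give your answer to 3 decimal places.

Total N = 15+21+19+15+22+16+19+20 = 147, so the proportions are 0.10204, 0.14286, 0.12925, 0.10204, 0.14966, 0.10884, 0.12925, 0.13605 (working shown to 5 dp, full precision carried).
Each pᵢ ln pᵢ term: 0.10204×(-2.28238)=-0.23290, 0.14286×(-1.94591)=-0.27799, 0.12925×(-2.04599)=-0.26445, 0.10204×(-2.28238)=-0.23290, 0.14966×(-1.89939)=-0.28426, 0.10884×(-2.21784)=-0.24140, 0.12925×(-2.04599)=-0.26445, 0.13605×(-1.99470)=-0.27139.
Sum = -2.06972, so H' = 2.070.

2.070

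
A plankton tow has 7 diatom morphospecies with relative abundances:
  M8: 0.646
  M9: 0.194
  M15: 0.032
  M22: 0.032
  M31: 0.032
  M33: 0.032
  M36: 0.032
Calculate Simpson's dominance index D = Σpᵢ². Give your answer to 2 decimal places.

D = 0.646² + 0.194² + 0.032² + 0.032² + 0.032² + 0.032² + 0.032² = 0.4173 + 0.0376 + 0.0010 + 0.0010 + 0.0010 + 0.0010 + 0.0010 = 0.4601 (working shown to 4 dp, full precision carried).
To 2 decimal places, D = 0.46.

0.46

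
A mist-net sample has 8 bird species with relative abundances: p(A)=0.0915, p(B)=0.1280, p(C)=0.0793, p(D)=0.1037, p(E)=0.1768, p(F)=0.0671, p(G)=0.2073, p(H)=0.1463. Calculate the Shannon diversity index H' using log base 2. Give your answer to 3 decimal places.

Each pᵢ log₂ pᵢ term (working shown to 5 dp, full precision carried): 0.0915×(-3.45008)=-0.31568, 0.128×(-2.96578)=-0.37962, 0.0793×(-3.65654)=-0.28996, 0.1037×(-3.26951)=-0.33905, 0.1768×(-2.49981)=-0.44197, 0.0671×(-3.89754)=-0.26153, 0.2073×(-2.27021)=-0.47061, 0.1463×(-2.77300)=-0.40569.
Sum = -2.90411, so H' = 2.904.

2.904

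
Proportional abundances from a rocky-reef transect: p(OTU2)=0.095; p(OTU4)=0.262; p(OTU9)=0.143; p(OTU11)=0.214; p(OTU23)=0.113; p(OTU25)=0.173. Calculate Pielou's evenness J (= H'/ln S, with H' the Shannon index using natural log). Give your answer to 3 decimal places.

0.967

H' = −Σ pᵢ ln pᵢ = −((-0.22362) + (-0.35093) + (-0.27812) + (-0.32994) + (-0.24638) + (-0.30352)) = 1.73251 (working shown to 5 dp, full precision carried).
With S = 6 species, ln S = 1.79176, so J = 1.73251/1.79176 = 0.96693, i.e. 0.967 to 3 decimal places.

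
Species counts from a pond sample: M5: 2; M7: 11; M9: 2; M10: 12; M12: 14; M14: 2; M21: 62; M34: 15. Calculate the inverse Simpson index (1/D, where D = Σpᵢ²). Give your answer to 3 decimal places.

Total N = 2+11+2+12+14+2+62+15 = 120, so the proportions are 0.0166667, 0.0916667, 0.0166667, 0.1, 0.1166667, 0.0166667, 0.5166667, 0.125 (working shown to 7 dp, full precision carried).
D = 0.0166667² + 0.0916667² + 0.0166667² + 0.1² + 0.1166667² + 0.0166667² + 0.5166667² + 0.125² = 0.0002778 + 0.0084028 + 0.0002778 + 0.0100000 + 0.0136111 + 0.0002778 + 0.2669444 + 0.0156250 = 0.3154167.
So 1/D = 3.17041, i.e. 3.170 to 3 decimal places.

3.170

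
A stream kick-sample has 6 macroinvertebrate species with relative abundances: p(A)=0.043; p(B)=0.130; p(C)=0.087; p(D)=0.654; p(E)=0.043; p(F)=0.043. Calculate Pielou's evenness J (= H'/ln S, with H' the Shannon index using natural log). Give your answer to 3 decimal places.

0.648

H' = −Σ pᵢ ln pᵢ = −((-0.13530) + (-0.26523) + (-0.21244) + (-0.27772) + (-0.13530) + (-0.13530)) = 1.16129 (working shown to 5 dp, full precision carried).
With S = 6 species, ln S = 1.79176, so J = 1.16129/1.79176 = 0.64813, i.e. 0.648 to 3 decimal places.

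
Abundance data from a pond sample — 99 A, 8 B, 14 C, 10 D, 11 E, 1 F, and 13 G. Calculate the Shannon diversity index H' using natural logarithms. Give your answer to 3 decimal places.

1.260

Total N = 99+8+14+10+11+1+13 = 156, so the proportions are 0.63462, 0.05128, 0.08974, 0.0641, 0.07051, 0.00641, 0.08333 (working shown to 5 dp, full precision carried).
Each pᵢ ln pᵢ term: 0.63462×(-0.45474)=-0.28858, 0.05128×(-2.97041)=-0.15233, 0.08974×(-2.41080)=-0.21635, 0.0641×(-2.74727)=-0.17611, 0.07051×(-2.65196)=-0.18700, 0.00641×(-5.04986)=-0.03237, 0.08333×(-2.48491)=-0.20708.
Sum = -1.25982, so H' = 1.260.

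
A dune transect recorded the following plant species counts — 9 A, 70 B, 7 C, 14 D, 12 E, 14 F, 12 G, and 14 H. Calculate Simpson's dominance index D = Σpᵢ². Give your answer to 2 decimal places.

Total N = 9+70+7+14+12+14+12+14 = 152, so the proportions are 0.0592, 0.4605, 0.0461, 0.0921, 0.0789, 0.0921, 0.0789, 0.0921 (working shown to 4 dp, full precision carried).
D = 0.0592² + 0.4605² + 0.0461² + 0.0921² + 0.0789² + 0.0921² + 0.0789² + 0.0921² = 0.0035 + 0.2121 + 0.0021 + 0.0085 + 0.0062 + 0.0085 + 0.0062 + 0.0085 = 0.2556.
To 2 decimal places, D = 0.26.

0.26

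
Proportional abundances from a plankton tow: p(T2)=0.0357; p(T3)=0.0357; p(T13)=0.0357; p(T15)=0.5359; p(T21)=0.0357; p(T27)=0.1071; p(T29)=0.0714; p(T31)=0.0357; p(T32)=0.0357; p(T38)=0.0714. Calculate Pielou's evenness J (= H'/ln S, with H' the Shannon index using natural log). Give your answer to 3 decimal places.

0.723

H' = −Σ pᵢ ln pᵢ = −((-0.11897) + (-0.11897) + (-0.11897) + (-0.33430) + (-0.11897) + (-0.23926) + (-0.18846) + (-0.11897) + (-0.11897) + (-0.18846)) = 1.66432 (working shown to 5 dp, full precision carried).
With S = 10 species, ln S = 2.30259, so J = 1.66432/2.30259 = 0.72280, i.e. 0.723 to 3 decimal places.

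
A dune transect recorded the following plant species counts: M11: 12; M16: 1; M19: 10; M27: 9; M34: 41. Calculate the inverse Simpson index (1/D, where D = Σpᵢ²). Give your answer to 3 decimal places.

Total N = 12+1+10+9+41 = 73, so the proportions are 0.164384, 0.013699, 0.136986, 0.123288, 0.561644 (working shown to 6 dp, full precision carried).
D = 0.164384² + 0.013699² + 0.136986² + 0.123288² + 0.561644² = 0.027022 + 0.000188 + 0.018765 + 0.015200 + 0.315444 = 0.376619.
So 1/D = 2.65521, i.e. 2.655 to 3 decimal places.

2.655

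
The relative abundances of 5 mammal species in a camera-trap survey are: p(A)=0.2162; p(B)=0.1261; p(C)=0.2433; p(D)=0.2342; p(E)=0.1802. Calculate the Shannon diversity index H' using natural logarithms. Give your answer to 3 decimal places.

1.585

Each pᵢ ln pᵢ term (working shown to 5 dp, full precision carried): 0.2162×(-1.53155)=-0.33112, 0.1261×(-2.07068)=-0.26111, 0.2433×(-1.41346)=-0.34389, 0.2342×(-1.45158)=-0.33996, 0.1802×(-1.71369)=-0.30881.
Sum = -1.58490, so H' = 1.585.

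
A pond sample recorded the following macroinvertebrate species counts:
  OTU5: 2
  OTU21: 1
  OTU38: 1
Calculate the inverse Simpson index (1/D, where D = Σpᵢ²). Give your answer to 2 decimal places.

2.67

Total N = 2+1+1 = 4, so the proportions are 0.5, 0.25, 0.25 (working shown to 5 dp, full precision carried).
D = 0.5² + 0.25² + 0.25² = 0.25000 + 0.06250 + 0.06250 = 0.37500.
So 1/D = 2.6667, i.e. 2.67 to 2 decimal places.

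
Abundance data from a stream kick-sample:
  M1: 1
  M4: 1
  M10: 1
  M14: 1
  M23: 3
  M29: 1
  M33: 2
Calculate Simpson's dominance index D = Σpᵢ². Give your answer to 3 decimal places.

0.180

Total N = 1+1+1+1+3+1+2 = 10, so the proportions are 0.1, 0.1, 0.1, 0.1, 0.3, 0.1, 0.2 (working shown to 5 dp, full precision carried).
D = 0.1² + 0.1² + 0.1² + 0.1² + 0.3² + 0.1² + 0.2² = 0.01000 + 0.01000 + 0.01000 + 0.01000 + 0.09000 + 0.01000 + 0.04000 = 0.18000.
To 3 decimal places, D = 0.180.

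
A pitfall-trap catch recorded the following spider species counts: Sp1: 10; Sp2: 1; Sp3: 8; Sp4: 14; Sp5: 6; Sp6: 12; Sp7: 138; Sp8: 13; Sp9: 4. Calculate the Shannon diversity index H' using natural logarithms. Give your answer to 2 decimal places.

1.27

Total N = 10+1+8+14+6+12+138+13+4 = 206, so the proportions are 0.0485, 0.0049, 0.0388, 0.068, 0.0291, 0.0583, 0.6699, 0.0631, 0.0194 (working shown to 4 dp, full precision carried).
Each pᵢ ln pᵢ term: 0.0485×(-3.0253)=-0.1469, 0.0049×(-5.3279)=-0.0259, 0.0388×(-3.2484)=-0.1262, 0.068×(-2.6888)=-0.1827, 0.0291×(-3.5361)=-0.1030, 0.0583×(-2.8430)=-0.1656, 0.6699×(-0.4006)=-0.2684, 0.0631×(-2.7629)=-0.1744, 0.0194×(-3.9416)=-0.0765.
Sum = -1.2695, so H' = 1.27.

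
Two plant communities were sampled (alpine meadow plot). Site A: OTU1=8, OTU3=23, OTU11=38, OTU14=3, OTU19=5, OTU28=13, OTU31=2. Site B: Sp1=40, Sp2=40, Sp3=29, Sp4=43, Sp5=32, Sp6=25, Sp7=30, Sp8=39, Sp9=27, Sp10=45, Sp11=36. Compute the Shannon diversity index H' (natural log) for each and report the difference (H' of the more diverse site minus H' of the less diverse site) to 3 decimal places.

Site A: N=92, proportions 0.086957, 0.25, 0.413043, 0.032609, 0.054348, 0.141304, 0.021739, giving H' = 1.553812 (working shown to 6 dp, full precision carried).
Site B: N=386, proportions 0.103627, 0.103627, 0.07513, 0.111399, 0.082902, 0.064767, 0.07772, 0.101036, 0.069948, 0.11658, 0.093264, giving H' = 2.380506.
Difference = |1.553812 − 2.380506| = 0.826694, i.e. 0.827 to 3 decimal places.

0.827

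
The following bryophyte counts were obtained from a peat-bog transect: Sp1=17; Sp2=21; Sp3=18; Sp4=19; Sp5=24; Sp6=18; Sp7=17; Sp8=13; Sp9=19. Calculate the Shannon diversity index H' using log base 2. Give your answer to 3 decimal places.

3.153

Total N = 17+21+18+19+24+18+17+13+19 = 166, so the proportions are 0.10241, 0.12651, 0.10843, 0.11446, 0.14458, 0.10843, 0.10241, 0.07831, 0.11446 (working shown to 5 dp, full precision carried).
Each pᵢ log₂ pᵢ term: 0.10241×(-3.28758)=-0.33668, 0.12651×(-2.98272)=-0.37733, 0.10843×(-3.20511)=-0.34754, 0.11446×(-3.12711)=-0.35792, 0.14458×(-2.79008)=-0.40338, 0.10843×(-3.20511)=-0.34754, 0.10241×(-3.28758)=-0.33668, 0.07831×(-3.67460)=-0.28777, 0.11446×(-3.12711)=-0.35792.
Sum = -3.15278, so H' = 3.153.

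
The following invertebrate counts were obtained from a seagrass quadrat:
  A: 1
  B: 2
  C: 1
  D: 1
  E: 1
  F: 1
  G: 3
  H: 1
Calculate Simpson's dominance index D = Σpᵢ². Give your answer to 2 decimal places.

Total N = 1+2+1+1+1+1+3+1 = 11, so the proportions are 0.0909, 0.1818, 0.0909, 0.0909, 0.0909, 0.0909, 0.2727, 0.0909 (working shown to 4 dp, full precision carried).
D = 0.0909² + 0.1818² + 0.0909² + 0.0909² + 0.0909² + 0.0909² + 0.2727² + 0.0909² = 0.0083 + 0.0331 + 0.0083 + 0.0083 + 0.0083 + 0.0083 + 0.0744 + 0.0083 = 0.1570.
To 2 decimal places, D = 0.16.

0.16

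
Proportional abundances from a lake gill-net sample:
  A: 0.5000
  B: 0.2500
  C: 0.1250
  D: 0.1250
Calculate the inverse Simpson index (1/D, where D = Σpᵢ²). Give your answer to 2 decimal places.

2.91

D = 0.5² + 0.25² + 0.125² + 0.125² = 0.25000 + 0.06250 + 0.01562 + 0.01562 = 0.34375 (working shown to 5 dp, full precision carried).
So 1/D = 2.9091, i.e. 2.91 to 2 decimal places.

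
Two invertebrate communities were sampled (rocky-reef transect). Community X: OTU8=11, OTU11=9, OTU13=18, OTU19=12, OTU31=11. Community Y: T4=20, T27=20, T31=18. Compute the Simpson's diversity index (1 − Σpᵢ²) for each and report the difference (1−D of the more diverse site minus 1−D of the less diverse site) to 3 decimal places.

0.122

Community X: N=61, proportions 0.18033, 0.14754, 0.29508, 0.19672, 0.18033, giving 1−D = 0.78742 (working shown to 5 dp, full precision carried).
Community Y: N=58, proportions 0.34483, 0.34483, 0.31034, giving 1−D = 0.66587.
Difference = |0.78742 − 0.66587| = 0.12155, i.e. 0.122 to 3 decimal places.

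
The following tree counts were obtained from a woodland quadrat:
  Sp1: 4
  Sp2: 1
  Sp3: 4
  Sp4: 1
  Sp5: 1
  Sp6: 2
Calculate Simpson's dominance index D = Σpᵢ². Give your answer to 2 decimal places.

0.23

Total N = 4+1+4+1+1+2 = 13, so the proportions are 0.3077, 0.0769, 0.3077, 0.0769, 0.0769, 0.1538 (working shown to 4 dp, full precision carried).
D = 0.3077² + 0.0769² + 0.3077² + 0.0769² + 0.0769² + 0.1538² = 0.0947 + 0.0059 + 0.0947 + 0.0059 + 0.0059 + 0.0237 = 0.2308.
To 2 decimal places, D = 0.23.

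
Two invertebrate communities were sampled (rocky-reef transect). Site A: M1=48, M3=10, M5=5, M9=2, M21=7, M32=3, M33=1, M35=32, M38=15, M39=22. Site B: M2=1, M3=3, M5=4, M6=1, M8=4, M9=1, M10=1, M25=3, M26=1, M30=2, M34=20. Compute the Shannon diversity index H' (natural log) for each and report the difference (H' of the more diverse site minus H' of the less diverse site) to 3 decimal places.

0.054

Site A: N=145, proportions 0.331034, 0.068966, 0.034483, 0.013793, 0.048276, 0.02069, 0.006897, 0.22069, 0.103448, 0.151724, giving H' = 1.840724 (working shown to 6 dp, full precision carried).
Site B: N=41, proportions 0.02439, 0.073171, 0.097561, 0.02439, 0.097561, 0.02439, 0.02439, 0.073171, 0.02439, 0.04878, 0.487805, giving H' = 1.787158.
Difference = |1.840724 − 1.787158| = 0.053566, i.e. 0.054 to 3 decimal places.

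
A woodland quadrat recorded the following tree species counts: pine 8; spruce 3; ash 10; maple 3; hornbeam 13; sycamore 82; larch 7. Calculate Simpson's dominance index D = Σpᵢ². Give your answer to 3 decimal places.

Total N = 8+3+10+3+13+82+7 = 126, so the proportions are 0.06349, 0.02381, 0.07937, 0.02381, 0.10317, 0.65079, 0.05556 (working shown to 5 dp, full precision carried).
D = 0.06349² + 0.02381² + 0.07937² + 0.02381² + 0.10317² + 0.65079² + 0.05556² = 0.00403 + 0.00057 + 0.00630 + 0.00057 + 0.01064 + 0.42353 + 0.00309 = 0.44873.
To 3 decimal places, D = 0.449.

0.449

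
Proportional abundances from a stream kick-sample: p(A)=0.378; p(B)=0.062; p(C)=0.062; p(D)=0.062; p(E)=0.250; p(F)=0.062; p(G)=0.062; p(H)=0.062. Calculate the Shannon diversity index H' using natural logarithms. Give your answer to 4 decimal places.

1.7487

Each pᵢ ln pᵢ term (working shown to 6 dp, full precision carried): 0.378×(-0.972861)=-0.367741, 0.062×(-2.780621)=-0.172398, 0.062×(-2.780621)=-0.172398, 0.062×(-2.780621)=-0.172398, 0.25×(-1.386294)=-0.346574, 0.062×(-2.780621)=-0.172398, 0.062×(-2.780621)=-0.172398, 0.062×(-2.780621)=-0.172398.
Sum = -1.748706, so H' = 1.7487.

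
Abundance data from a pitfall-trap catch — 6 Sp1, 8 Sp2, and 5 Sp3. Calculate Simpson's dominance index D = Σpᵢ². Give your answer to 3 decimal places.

0.346

Total N = 6+8+5 = 19, so the proportions are 0.31579, 0.42105, 0.26316 (working shown to 5 dp, full precision carried).
D = 0.31579² + 0.42105² + 0.26316² = 0.09972 + 0.17729 + 0.06925 = 0.34626.
To 3 decimal places, D = 0.346.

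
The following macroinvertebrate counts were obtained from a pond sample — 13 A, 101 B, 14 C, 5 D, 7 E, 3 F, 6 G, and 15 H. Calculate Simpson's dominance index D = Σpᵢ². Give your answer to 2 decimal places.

Total N = 13+101+14+5+7+3+6+15 = 164, so the proportions are 0.0793, 0.6159, 0.0854, 0.0305, 0.0427, 0.0183, 0.0366, 0.0915 (working shown to 4 dp, full precision carried).
D = 0.0793² + 0.6159² + 0.0854² + 0.0305² + 0.0427² + 0.0183² + 0.0366² + 0.0915² = 0.0063 + 0.3793 + 0.0073 + 0.0009 + 0.0018 + 0.0003 + 0.0013 + 0.0084 = 0.4056.
To 2 decimal places, D = 0.41.

0.41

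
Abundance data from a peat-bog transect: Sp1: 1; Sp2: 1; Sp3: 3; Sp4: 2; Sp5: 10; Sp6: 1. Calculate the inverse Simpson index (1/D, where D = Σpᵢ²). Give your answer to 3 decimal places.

2.793

Total N = 1+1+3+2+10+1 = 18, so the proportions are 0.055556, 0.055556, 0.166667, 0.111111, 0.555556, 0.055556 (working shown to 6 dp, full precision carried).
D = 0.055556² + 0.055556² + 0.166667² + 0.111111² + 0.555556² + 0.055556² = 0.003086 + 0.003086 + 0.027778 + 0.012346 + 0.308642 + 0.003086 = 0.358025.
So 1/D = 2.79310, i.e. 2.793 to 3 decimal places.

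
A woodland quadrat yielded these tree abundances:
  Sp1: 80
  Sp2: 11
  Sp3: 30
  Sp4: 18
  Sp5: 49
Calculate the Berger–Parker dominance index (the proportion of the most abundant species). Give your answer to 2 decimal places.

Total N = 80+11+30+18+49 = 188, so the proportions are 0.4255, 0.0585, 0.1596, 0.0957, 0.2606 (working shown to 4 dp, full precision carried).
The largest proportion is 0.4255, i.e. d = 0.43 to 2 decimal places.

0.43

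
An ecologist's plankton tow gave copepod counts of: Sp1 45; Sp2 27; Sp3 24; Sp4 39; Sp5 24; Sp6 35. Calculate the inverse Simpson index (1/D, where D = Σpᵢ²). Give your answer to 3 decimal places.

Total N = 45+27+24+39+24+35 = 194, so the proportions are 0.2319588, 0.1391753, 0.1237113, 0.2010309, 0.1237113, 0.1804124 (working shown to 7 dp, full precision carried).
D = 0.2319588² + 0.1391753² + 0.1237113² + 0.2010309² + 0.1237113² + 0.1804124² = 0.0538049 + 0.0193698 + 0.0153045 + 0.0404134 + 0.0153045 + 0.0325486 = 0.1767457.
So 1/D = 5.65785, i.e. 5.658 to 3 decimal places.

5.658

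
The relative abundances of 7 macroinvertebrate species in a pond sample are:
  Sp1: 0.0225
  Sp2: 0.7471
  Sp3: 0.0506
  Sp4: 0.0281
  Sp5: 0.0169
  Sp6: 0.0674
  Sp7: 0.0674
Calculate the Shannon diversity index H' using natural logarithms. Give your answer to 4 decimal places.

Each pᵢ ln pᵢ term (working shown to 6 dp, full precision carried): 0.0225×(-3.794240)=-0.085370, 0.7471×(-0.291556)=-0.217822, 0.0506×(-2.983804)=-0.150980, 0.0281×(-3.571986)=-0.100373, 0.0169×(-4.080442)=-0.068959, 0.0674×(-2.697110)=-0.181785, 0.0674×(-2.697110)=-0.181785.
Sum = -0.987075, so H' = 0.9871.

0.9871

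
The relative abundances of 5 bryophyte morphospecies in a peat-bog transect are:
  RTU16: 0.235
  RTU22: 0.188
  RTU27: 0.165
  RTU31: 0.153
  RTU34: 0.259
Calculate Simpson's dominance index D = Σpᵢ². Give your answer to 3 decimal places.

0.208

D = 0.235² + 0.188² + 0.165² + 0.153² + 0.259² = 0.05522 + 0.03534 + 0.02723 + 0.02341 + 0.06708 = 0.20828 (working shown to 5 dp, full precision carried).
To 3 decimal places, D = 0.208.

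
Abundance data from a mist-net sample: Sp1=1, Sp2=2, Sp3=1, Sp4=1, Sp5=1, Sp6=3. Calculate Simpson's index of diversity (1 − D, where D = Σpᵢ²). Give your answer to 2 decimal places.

Total N = 1+2+1+1+1+3 = 9, so the proportions are 0.1111, 0.2222, 0.1111, 0.1111, 0.1111, 0.3333 (working shown to 4 dp, full precision carried).
D = 0.1111² + 0.2222² + 0.1111² + 0.1111² + 0.1111² + 0.3333² = 0.0123 + 0.0494 + 0.0123 + 0.0123 + 0.0123 + 0.1111 = 0.2099.
So 1 − D = 0.7901, i.e. 0.79 to 2 decimal places.

0.79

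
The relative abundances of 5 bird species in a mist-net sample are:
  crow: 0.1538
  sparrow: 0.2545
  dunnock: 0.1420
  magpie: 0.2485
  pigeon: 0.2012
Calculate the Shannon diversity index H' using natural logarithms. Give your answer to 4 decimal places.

1.5820

Each pᵢ ln pᵢ term (working shown to 6 dp, full precision carried): 0.1538×(-1.872102)=-0.287929, 0.2545×(-1.368454)=-0.348272, 0.142×(-1.951928)=-0.277174, 0.2485×(-1.392312)=-0.345990, 0.2012×(-1.603456)=-0.322615.
Sum = -1.581980, so H' = 1.5820.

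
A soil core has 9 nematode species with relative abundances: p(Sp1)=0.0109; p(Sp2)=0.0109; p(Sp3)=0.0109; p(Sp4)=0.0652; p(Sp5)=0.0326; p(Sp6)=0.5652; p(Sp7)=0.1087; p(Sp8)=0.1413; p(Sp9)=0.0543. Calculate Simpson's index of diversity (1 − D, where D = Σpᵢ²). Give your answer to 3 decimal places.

D = 0.0109² + 0.0109² + 0.0109² + 0.0652² + 0.0326² + 0.5652² + 0.1087² + 0.1413² + 0.0543² = 0.00012 + 0.00012 + 0.00012 + 0.00425 + 0.00106 + 0.31945 + 0.01182 + 0.01997 + 0.00295 = 0.35985 (working shown to 5 dp, full precision carried).
So 1 − D = 0.64015, i.e. 0.640 to 3 decimal places.

0.640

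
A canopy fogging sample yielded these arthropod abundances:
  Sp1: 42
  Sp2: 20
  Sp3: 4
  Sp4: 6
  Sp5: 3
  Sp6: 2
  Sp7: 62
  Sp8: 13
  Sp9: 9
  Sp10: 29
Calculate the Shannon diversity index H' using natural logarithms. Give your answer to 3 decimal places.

1.855

Total N = 42+20+4+6+3+2+62+13+9+29 = 190, so the proportions are 0.22105, 0.10526, 0.02105, 0.03158, 0.01579, 0.01053, 0.32632, 0.06842, 0.04737, 0.15263 (working shown to 5 dp, full precision carried).
Each pᵢ ln pᵢ term: 0.22105×(-1.50935)=-0.33365, 0.10526×(-2.25129)=-0.23698, 0.02105×(-3.86073)=-0.08128, 0.03158×(-3.45526)=-0.10911, 0.01579×(-4.14841)=-0.06550, 0.01053×(-4.55388)=-0.04794, 0.32632×(-1.11989)=-0.36544, 0.06842×(-2.68207)=-0.18351, 0.04737×(-3.04980)=-0.14446, 0.15263×(-1.87973)=-0.28691.
Sum = -1.85477, so H' = 1.855.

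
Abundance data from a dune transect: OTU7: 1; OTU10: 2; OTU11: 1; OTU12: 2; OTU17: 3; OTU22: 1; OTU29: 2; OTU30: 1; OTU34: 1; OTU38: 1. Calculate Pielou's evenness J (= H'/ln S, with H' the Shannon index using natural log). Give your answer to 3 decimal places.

Total N = 1+2+1+2+3+1+2+1+1+1 = 15, so the proportions are 0.06667, 0.13333, 0.06667, 0.13333, 0.2, 0.06667, 0.13333, 0.06667, 0.06667, 0.06667 (working shown to 5 dp, full precision carried).
H' = −Σ pᵢ ln pᵢ = −((-0.18054) + (-0.26865) + (-0.18054) + (-0.26865) + (-0.32189) + (-0.18054) + (-0.26865) + (-0.18054) + (-0.18054) + (-0.18054)) = 2.21107.
With S = 10 species, ln S = 2.30259, so J = 2.21107/2.30259 = 0.96026, i.e. 0.960 to 3 decimal places.

0.960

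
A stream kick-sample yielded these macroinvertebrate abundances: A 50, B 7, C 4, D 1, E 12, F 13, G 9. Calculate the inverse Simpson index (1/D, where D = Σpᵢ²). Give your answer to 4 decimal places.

3.1135

Total N = 50+7+4+1+12+13+9 = 96, so the proportions are 0.5208333, 0.0729167, 0.0416667, 0.0104167, 0.125, 0.1354167, 0.09375 (working shown to 7 dp, full precision carried).
D = 0.5208333² + 0.0729167² + 0.0416667² + 0.0104167² + 0.125² + 0.1354167² + 0.09375² = 0.2712674 + 0.0053168 + 0.0017361 + 0.0001085 + 0.0156250 + 0.0183377 + 0.0087891 = 0.3211806.
So 1/D = 3.113514, i.e. 3.1135 to 4 decimal places.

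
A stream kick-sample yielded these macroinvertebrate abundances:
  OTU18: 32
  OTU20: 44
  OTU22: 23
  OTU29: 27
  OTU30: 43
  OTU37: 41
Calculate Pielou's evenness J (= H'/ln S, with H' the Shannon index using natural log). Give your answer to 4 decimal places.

Total N = 32+44+23+27+43+41 = 210, so the proportions are 0.152381, 0.209524, 0.109524, 0.128571, 0.204762, 0.195238 (working shown to 6 dp, full precision carried).
H' = −Σ pᵢ ln pᵢ = −((-0.286685) + (-0.327469) + (-0.242224) + (-0.263735) + (-0.324733) + (-0.318928)) = 1.763775.
With S = 6 species, ln S = 1.791759, so J = 1.763775/1.791759 = 0.984381, i.e. 0.9844 to 4 decimal places.

0.9844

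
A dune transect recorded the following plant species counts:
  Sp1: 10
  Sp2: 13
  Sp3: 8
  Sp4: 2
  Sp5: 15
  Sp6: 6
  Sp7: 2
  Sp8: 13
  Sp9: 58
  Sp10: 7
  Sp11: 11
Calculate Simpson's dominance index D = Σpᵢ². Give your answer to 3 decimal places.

Total N = 10+13+8+2+15+6+2+13+58+7+11 = 145, so the proportions are 0.06897, 0.08966, 0.05517, 0.01379, 0.10345, 0.04138, 0.01379, 0.08966, 0.4, 0.04828, 0.07586 (working shown to 5 dp, full precision carried).
D = 0.06897² + 0.08966² + 0.05517² + 0.01379² + 0.10345² + 0.04138² + 0.01379² + 0.08966² + 0.4² + 0.04828² + 0.07586² = 0.00476 + 0.00804 + 0.00304 + 0.00019 + 0.01070 + 0.00171 + 0.00019 + 0.00804 + 0.16000 + 0.00233 + 0.00576 = 0.20476.
To 3 decimal places, D = 0.205.

0.205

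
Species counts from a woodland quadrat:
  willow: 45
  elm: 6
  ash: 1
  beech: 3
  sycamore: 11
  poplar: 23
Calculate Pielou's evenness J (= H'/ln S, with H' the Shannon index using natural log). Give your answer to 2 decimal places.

Total N = 45+6+1+3+11+23 = 89, so the proportions are 0.5056, 0.0674, 0.0112, 0.0337, 0.1236, 0.2584 (working shown to 4 dp, full precision carried).
H' = −Σ pᵢ ln pᵢ = −((-0.3448) + (-0.1818) + (-0.0504) + (-0.1143) + (-0.2584) + (-0.3497)) = 1.2994.
With S = 6 species, ln S = 1.7918, so J = 1.2994/1.7918 = 0.7252, i.e. 0.73 to 2 decimal places.

0.73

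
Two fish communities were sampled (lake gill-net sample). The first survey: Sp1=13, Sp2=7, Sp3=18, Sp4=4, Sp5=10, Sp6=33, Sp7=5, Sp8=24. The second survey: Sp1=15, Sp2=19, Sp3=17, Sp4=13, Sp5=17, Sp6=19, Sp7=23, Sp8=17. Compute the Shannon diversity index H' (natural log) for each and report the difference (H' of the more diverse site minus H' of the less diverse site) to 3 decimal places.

0.201

The first survey: N=114, proportions 0.11404, 0.0614, 0.15789, 0.03509, 0.08772, 0.28947, 0.04386, 0.21053, giving H' = 1.86542 (working shown to 5 dp, full precision carried).
The second survey: N=140, proportions 0.10714, 0.13571, 0.12143, 0.09286, 0.12143, 0.13571, 0.16429, 0.12143, giving H' = 2.06690.
Difference = |1.86542 − 2.06690| = 0.20148, i.e. 0.201 to 3 decimal places.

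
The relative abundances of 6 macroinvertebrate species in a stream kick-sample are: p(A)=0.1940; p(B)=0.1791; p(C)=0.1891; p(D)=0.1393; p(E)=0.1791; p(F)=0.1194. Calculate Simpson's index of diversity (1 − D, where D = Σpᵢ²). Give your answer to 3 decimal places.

0.829

D = 0.194² + 0.1791² + 0.1891² + 0.1393² + 0.1791² + 0.1194² = 0.03764 + 0.03208 + 0.03576 + 0.01940 + 0.03208 + 0.01426 = 0.17121 (working shown to 5 dp, full precision carried).
So 1 − D = 0.82879, i.e. 0.829 to 3 decimal places.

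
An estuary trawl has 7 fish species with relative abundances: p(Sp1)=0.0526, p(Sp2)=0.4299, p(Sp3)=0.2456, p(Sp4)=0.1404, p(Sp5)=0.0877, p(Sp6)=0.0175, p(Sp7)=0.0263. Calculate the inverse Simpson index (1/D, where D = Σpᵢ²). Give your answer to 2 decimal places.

D = 0.0526² + 0.4299² + 0.2456² + 0.1404² + 0.0877² + 0.0175² + 0.0263² = 0.002767 + 0.184814 + 0.060319 + 0.019712 + 0.007691 + 0.000306 + 0.000692 = 0.276302 (working shown to 6 dp, full precision carried).
So 1/D = 3.6192, i.e. 3.62 to 2 decimal places.

3.62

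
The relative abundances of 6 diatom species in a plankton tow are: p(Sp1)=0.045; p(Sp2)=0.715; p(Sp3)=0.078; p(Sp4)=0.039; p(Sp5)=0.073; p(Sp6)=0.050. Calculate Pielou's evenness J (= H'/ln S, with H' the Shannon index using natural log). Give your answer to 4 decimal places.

0.5837

H' = −Σ pᵢ ln pᵢ = −((-0.139549) + (-0.239863) + (-0.198982) + (-0.126524) + (-0.191063) + (-0.149787)) = 1.045767 (working shown to 6 dp, full precision carried).
With S = 6 species, ln S = 1.791759, so J = 1.045767/1.791759 = 0.583653, i.e. 0.5837 to 4 decimal places.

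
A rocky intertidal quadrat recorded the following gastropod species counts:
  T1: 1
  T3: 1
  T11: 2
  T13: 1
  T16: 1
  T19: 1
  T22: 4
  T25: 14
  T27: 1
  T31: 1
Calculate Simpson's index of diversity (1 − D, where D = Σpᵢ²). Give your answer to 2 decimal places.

Total N = 1+1+2+1+1+1+4+14+1+1 = 27, so the proportions are 0.037, 0.037, 0.0741, 0.037, 0.037, 0.037, 0.1481, 0.5185, 0.037, 0.037 (working shown to 4 dp, full precision carried).
D = 0.037² + 0.037² + 0.0741² + 0.037² + 0.037² + 0.037² + 0.1481² + 0.5185² + 0.037² + 0.037² = 0.0014 + 0.0014 + 0.0055 + 0.0014 + 0.0014 + 0.0014 + 0.0219 + 0.2689 + 0.0014 + 0.0014 = 0.3059.
So 1 − D = 0.6941, i.e. 0.69 to 2 decimal places.

0.69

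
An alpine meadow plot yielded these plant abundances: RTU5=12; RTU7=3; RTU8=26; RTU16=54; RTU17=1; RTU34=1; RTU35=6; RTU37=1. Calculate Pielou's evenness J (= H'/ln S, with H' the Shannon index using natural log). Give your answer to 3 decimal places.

Total N = 12+3+26+54+1+1+6+1 = 104, so the proportions are 0.11538, 0.02885, 0.25, 0.51923, 0.00962, 0.00962, 0.05769, 0.00962 (working shown to 5 dp, full precision carried).
H' = −Σ pᵢ ln pᵢ = −((-0.24917) + (-0.10228) + (-0.34657) + (-0.34031) + (-0.04466) + (-0.04466) + (-0.16457) + (-0.04466)) = 1.33688.
With S = 8 species, ln S = 2.07944, so J = 1.33688/2.07944 = 0.64290, i.e. 0.643 to 3 decimal places.

0.643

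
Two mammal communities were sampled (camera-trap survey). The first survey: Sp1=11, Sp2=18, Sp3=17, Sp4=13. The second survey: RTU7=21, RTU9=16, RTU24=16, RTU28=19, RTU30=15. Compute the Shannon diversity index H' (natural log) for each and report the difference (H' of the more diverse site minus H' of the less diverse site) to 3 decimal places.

The first survey: N=59, proportions 0.18644, 0.30508, 0.28814, 0.22034, giving H' = 1.36716 (working shown to 5 dp, full precision carried).
The second survey: N=87, proportions 0.24138, 0.18391, 0.18391, 0.21839, 0.17241, giving H' = 1.60128.
Difference = |1.36716 − 1.60128| = 0.23412, i.e. 0.234 to 3 decimal places.

0.234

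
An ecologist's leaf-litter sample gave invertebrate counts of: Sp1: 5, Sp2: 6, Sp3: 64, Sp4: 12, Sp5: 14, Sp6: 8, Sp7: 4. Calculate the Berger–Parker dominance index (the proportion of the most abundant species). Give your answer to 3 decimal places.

0.566

Total N = 5+6+64+12+14+8+4 = 113, so the proportions are 0.04425, 0.0531, 0.56637, 0.10619, 0.12389, 0.0708, 0.0354 (working shown to 5 dp, full precision carried).
The largest proportion is 0.56637, i.e. d = 0.566 to 3 decimal places.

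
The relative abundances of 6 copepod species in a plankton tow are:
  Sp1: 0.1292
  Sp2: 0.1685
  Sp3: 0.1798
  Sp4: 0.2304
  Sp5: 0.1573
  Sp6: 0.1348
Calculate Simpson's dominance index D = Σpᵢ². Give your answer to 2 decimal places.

D = 0.1292² + 0.1685² + 0.1798² + 0.2304² + 0.1573² + 0.1348² = 0.0167 + 0.0284 + 0.0323 + 0.0531 + 0.0247 + 0.0182 = 0.1734 (working shown to 4 dp, full precision carried).
To 2 decimal places, D = 0.17.

0.17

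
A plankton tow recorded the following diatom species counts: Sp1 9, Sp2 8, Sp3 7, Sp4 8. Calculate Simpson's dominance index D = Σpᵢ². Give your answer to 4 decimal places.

0.2520

Total N = 9+8+7+8 = 32, so the proportions are 0.28125, 0.25, 0.21875, 0.25 (working shown to 6 dp, full precision carried).
D = 0.28125² + 0.25² + 0.21875² + 0.25² = 0.079102 + 0.062500 + 0.047852 + 0.062500 = 0.251953.
To 4 decimal places, D = 0.2520.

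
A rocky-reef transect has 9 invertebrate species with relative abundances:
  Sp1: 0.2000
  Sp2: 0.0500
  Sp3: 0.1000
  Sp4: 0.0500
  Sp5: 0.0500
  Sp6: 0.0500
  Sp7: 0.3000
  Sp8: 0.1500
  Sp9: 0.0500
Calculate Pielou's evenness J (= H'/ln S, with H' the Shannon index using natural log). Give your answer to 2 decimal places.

0.89

H' = −Σ pᵢ ln pᵢ = −((-0.3219) + (-0.1498) + (-0.2303) + (-0.1498) + (-0.1498) + (-0.1498) + (-0.3612) + (-0.2846) + (-0.1498)) = 1.9468 (working shown to 4 dp, full precision carried).
With S = 9 species, ln S = 2.1972, so J = 1.9468/2.1972 = 0.8860, i.e. 0.89 to 2 decimal places.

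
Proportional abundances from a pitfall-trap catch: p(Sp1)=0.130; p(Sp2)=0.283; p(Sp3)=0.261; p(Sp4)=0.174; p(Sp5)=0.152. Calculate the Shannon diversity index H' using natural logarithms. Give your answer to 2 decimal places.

1.56

Each pᵢ ln pᵢ term (working shown to 4 dp, full precision carried): 0.13×(-2.0402)=-0.2652, 0.283×(-1.2623)=-0.3572, 0.261×(-1.3432)=-0.3506, 0.174×(-1.7487)=-0.3043, 0.152×(-1.8839)=-0.2863.
Sum = -1.5637, so H' = 1.56.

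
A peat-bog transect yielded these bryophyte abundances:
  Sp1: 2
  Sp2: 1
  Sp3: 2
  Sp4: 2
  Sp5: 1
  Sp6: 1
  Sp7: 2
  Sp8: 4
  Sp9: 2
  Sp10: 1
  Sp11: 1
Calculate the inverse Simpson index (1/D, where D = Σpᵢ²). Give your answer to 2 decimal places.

8.80

Total N = 2+1+2+2+1+1+2+4+2+1+1 = 19, so the proportions are 0.1052632, 0.0526316, 0.1052632, 0.1052632, 0.0526316, 0.0526316, 0.1052632, 0.2105263, 0.1052632, 0.0526316, 0.0526316 (working shown to 7 dp, full precision carried).
D = 0.1052632² + 0.0526316² + 0.1052632² + 0.1052632² + 0.0526316² + 0.0526316² + 0.1052632² + 0.2105263² + 0.1052632² + 0.0526316² + 0.0526316² = 0.0110803 + 0.0027701 + 0.0110803 + 0.0110803 + 0.0027701 + 0.0027701 + 0.0110803 + 0.0443213 + 0.0110803 + 0.0027701 + 0.0027701 = 0.1135734.
So 1/D = 8.80488, i.e. 8.80 to 2 decimal places.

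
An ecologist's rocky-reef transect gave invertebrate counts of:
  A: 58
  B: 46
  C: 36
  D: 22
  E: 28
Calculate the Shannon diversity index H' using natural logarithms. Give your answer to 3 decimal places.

1.553

Total N = 58+46+36+22+28 = 190, so the proportions are 0.30526, 0.24211, 0.18947, 0.11579, 0.14737 (working shown to 5 dp, full precision carried).
Each pᵢ ln pᵢ term: 0.30526×(-1.18658)=-0.36222, 0.24211×(-1.41838)=-0.34340, 0.18947×(-1.66351)=-0.31519, 0.11579×(-2.15598)=-0.24964, 0.14737×(-1.91482)=-0.28218.
Sum = -1.55263, so H' = 1.553.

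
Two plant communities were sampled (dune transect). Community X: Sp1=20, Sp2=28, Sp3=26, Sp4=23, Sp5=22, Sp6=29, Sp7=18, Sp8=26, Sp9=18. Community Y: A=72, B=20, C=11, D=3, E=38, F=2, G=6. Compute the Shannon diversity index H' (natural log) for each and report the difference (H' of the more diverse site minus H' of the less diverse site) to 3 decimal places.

0.764

Community X: N=210, proportions 0.0952381, 0.1333333, 0.1238095, 0.1095238, 0.1047619, 0.1380952, 0.0857143, 0.1238095, 0.0857143, giving H' = 2.1830044 (working shown to 7 dp, full precision carried).
Community Y: N=152, proportions 0.4736842, 0.1315789, 0.0723684, 0.0197368, 0.25, 0.0131579, 0.0394737, giving H' = 1.4194567.
Difference = |2.1830044 − 1.4194567| = 0.7635477, i.e. 0.764 to 3 decimal places.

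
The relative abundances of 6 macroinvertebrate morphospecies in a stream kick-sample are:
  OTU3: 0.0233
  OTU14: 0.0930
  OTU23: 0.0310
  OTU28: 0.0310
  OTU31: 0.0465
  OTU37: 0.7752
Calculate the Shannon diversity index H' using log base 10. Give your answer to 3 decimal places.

0.375

Each pᵢ log₁₀ pᵢ term (working shown to 5 dp, full precision carried): 0.0233×(-1.63264)=-0.03804, 0.093×(-1.03152)=-0.09593, 0.031×(-1.50864)=-0.04677, 0.031×(-1.50864)=-0.04677, 0.0465×(-1.33255)=-0.06196, 0.7752×(-0.11059)=-0.08573.
Sum = -0.37520, so H' = 0.375.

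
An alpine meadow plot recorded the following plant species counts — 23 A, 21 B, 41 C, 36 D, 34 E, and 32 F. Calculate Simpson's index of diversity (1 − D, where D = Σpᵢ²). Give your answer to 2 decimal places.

0.82

Total N = 23+21+41+36+34+32 = 187, so the proportions are 0.123, 0.1123, 0.2193, 0.1925, 0.1818, 0.1711 (working shown to 4 dp, full precision carried).
D = 0.123² + 0.1123² + 0.2193² + 0.1925² + 0.1818² + 0.1711² = 0.0151 + 0.0126 + 0.0481 + 0.0371 + 0.0331 + 0.0293 = 0.1752.
So 1 − D = 0.8248, i.e. 0.82 to 2 decimal places.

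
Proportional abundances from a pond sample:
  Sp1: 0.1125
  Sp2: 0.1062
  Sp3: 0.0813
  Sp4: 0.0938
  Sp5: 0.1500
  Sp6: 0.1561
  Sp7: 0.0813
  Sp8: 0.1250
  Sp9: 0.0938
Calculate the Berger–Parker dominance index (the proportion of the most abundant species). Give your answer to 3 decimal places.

0.156

The largest proportion is 0.1561, i.e. d = 0.156 to 3 decimal places.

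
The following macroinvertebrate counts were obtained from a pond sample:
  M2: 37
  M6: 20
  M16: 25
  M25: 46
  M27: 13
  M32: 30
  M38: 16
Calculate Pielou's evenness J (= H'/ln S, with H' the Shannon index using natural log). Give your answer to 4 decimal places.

Total N = 37+20+25+46+13+30+16 = 187, so the proportions are 0.197861, 0.106952, 0.13369, 0.245989, 0.069519, 0.160428, 0.085561 (working shown to 6 dp, full precision carried).
H' = −Σ pᵢ ln pᵢ = −((-0.320572) + (-0.239078) + (-0.269015) + (-0.344992) + (-0.185348) + (-0.293569) + (-0.210355)) = 1.862928.
With S = 7 species, ln S = 1.945910, so J = 1.862928/1.945910 = 0.957356, i.e. 0.9574 to 4 decimal places.

0.9574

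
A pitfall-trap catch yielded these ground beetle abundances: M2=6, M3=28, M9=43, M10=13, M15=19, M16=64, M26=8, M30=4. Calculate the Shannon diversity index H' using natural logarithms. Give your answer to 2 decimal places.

1.74

Total N = 6+28+43+13+19+64+8+4 = 185, so the proportions are 0.0324, 0.1514, 0.2324, 0.0703, 0.1027, 0.3459, 0.0432, 0.0216 (working shown to 4 dp, full precision carried).
Each pᵢ ln pᵢ term: 0.0324×(-3.4286)=-0.1112, 0.1514×(-1.8882)=-0.2858, 0.2324×(-1.4592)=-0.3392, 0.0703×(-2.6554)=-0.1866, 0.1027×(-2.2759)=-0.2337, 0.3459×(-1.0615)=-0.3672, 0.0432×(-3.1409)=-0.1358, 0.0216×(-3.8341)=-0.0829.
Sum = -1.7424, so H' = 1.74.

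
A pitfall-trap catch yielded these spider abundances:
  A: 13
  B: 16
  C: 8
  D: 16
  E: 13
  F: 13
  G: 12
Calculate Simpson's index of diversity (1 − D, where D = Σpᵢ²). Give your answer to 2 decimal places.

Total N = 13+16+8+16+13+13+12 = 91, so the proportions are 0.1429, 0.1758, 0.0879, 0.1758, 0.1429, 0.1429, 0.1319 (working shown to 4 dp, full precision carried).
D = 0.1429² + 0.1758² + 0.0879² + 0.1758² + 0.1429² + 0.1429² + 0.1319² = 0.0204 + 0.0309 + 0.0077 + 0.0309 + 0.0204 + 0.0204 + 0.0174 = 0.1482.
So 1 − D = 0.8518, i.e. 0.85 to 2 decimal places.

0.85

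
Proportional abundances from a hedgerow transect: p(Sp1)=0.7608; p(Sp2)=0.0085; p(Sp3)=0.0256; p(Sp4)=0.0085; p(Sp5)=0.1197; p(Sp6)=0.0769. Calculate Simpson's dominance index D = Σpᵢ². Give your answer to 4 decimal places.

D = 0.7608² + 0.0085² + 0.0256² + 0.0085² + 0.1197² + 0.0769² = 0.578817 + 0.000072 + 0.000655 + 0.000072 + 0.014328 + 0.005914 = 0.599858 (working shown to 6 dp, full precision carried).
To 4 decimal places, D = 0.5999.

0.5999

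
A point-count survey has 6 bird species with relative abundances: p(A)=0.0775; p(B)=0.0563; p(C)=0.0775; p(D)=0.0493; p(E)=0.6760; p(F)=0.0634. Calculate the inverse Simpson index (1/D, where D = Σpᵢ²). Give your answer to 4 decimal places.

2.0894

D = 0.0775² + 0.0563² + 0.0775² + 0.0493² + 0.676² + 0.0634² = 0.0060063 + 0.0031697 + 0.0060063 + 0.0024305 + 0.4569760 + 0.0040196 = 0.4786082 (working shown to 7 dp, full precision carried).
So 1/D = 2.089392, i.e. 2.0894 to 4 decimal places.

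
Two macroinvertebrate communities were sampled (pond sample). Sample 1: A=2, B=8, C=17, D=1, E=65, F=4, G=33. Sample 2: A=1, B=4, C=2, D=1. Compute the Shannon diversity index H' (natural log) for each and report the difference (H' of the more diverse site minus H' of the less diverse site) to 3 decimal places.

Sample 1: N=130, proportions 0.015385, 0.061538, 0.130769, 0.007692, 0.5, 0.030769, 0.253846, giving H' = 1.340984 (working shown to 6 dp, full precision carried).
Sample 2: N=8, proportions 0.125, 0.5, 0.25, 0.125, giving H' = 1.213008.
Difference = |1.340984 − 1.213008| = 0.127976, i.e. 0.128 to 3 decimal places.

0.128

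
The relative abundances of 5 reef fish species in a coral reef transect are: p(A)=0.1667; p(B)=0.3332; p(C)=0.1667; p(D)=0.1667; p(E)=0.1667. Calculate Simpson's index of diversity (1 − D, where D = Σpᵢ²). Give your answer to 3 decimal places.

D = 0.1667² + 0.3332² + 0.1667² + 0.1667² + 0.1667² = 0.02779 + 0.11102 + 0.02779 + 0.02779 + 0.02779 = 0.22218 (working shown to 5 dp, full precision carried).
So 1 − D = 0.77782, i.e. 0.778 to 3 decimal places.

0.778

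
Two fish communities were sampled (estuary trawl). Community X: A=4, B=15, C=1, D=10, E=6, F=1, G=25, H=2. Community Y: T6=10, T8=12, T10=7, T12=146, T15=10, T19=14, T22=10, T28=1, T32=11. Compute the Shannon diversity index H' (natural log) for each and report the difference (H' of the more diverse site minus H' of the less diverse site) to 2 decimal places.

Community X: N=64, proportions 0.0625, 0.23438, 0.01562, 0.15625, 0.09375, 0.01562, 0.39062, 0.03125, giving H' = 1.63075 (working shown to 5 dp, full precision carried).
Community Y: N=221, proportions 0.04525, 0.0543, 0.03167, 0.66063, 0.04525, 0.06335, 0.04525, 0.00452, 0.04977, giving H' = 1.31016.
Difference = |1.63075 − 1.31016| = 0.32059, i.e. 0.32 to 2 decimal places.

0.32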